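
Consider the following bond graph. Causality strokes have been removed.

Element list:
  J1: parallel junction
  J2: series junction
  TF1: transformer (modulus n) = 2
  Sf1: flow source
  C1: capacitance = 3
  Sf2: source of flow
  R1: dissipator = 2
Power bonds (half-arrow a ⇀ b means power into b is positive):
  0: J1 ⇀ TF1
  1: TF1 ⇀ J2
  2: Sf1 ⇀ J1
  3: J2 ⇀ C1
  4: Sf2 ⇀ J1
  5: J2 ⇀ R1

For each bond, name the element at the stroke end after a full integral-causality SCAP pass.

#0 →J1
#1 →TF1
#2 →Sf1
#3 →J2
#4 →Sf2
#5 →J2

bond 2 →Sf1  (source Sf1 imposes f)
bond 4 →Sf2  (Sf2 fixes flow; stroke at Sf2)
bond 0 →J1  (J1 needs exactly one e-in)
bond 1 →TF1  (TF1: transformer flips bond 0)
bond 3 →J2  (1-jn J2 has f-setter on 1)
bond 5 →J2  (J2 flow already set via bond 1)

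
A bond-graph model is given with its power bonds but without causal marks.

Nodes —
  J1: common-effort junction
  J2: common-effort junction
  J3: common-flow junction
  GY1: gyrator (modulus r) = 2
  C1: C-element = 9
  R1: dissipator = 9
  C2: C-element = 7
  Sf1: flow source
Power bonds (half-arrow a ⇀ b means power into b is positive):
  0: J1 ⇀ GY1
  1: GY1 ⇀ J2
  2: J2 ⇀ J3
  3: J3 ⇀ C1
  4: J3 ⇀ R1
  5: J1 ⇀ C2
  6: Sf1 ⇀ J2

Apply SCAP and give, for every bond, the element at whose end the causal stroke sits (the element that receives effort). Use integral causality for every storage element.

b0 →GY1
b1 →GY1
b2 →J2
b3 →J3
b4 →J3
b5 →J1
b6 →Sf1

bond 6 stroke→Sf1  (Sf1 (Sf) sets flow on bond)
bond 3 stroke→J3  (C1 outputs effort q/C1)
bond 5 stroke→J1  (C2 outputs effort q/C2)
bond 0 stroke→GY1  (common-e at J1 fixed by 5)
bond 1 stroke→GY1  (GY1: gyrator matches bond 0)
bond 2 stroke→J2  (only one effort-in slot at J2)
bond 4 stroke→J3  (J3 flow already set via bond 2)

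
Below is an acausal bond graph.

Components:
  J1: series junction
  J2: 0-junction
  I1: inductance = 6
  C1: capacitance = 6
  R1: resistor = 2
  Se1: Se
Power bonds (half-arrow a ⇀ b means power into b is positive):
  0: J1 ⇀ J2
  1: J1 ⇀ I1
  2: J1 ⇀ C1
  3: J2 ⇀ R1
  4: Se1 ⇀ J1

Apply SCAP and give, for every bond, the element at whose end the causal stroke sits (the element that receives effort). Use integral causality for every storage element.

bond 0 stroke→J1
bond 1 stroke→I1
bond 2 stroke→J1
bond 3 stroke→J2
bond 4 stroke→J1

#4 →J1  (Se1: effort source, stroke at far end)
#1 →I1  (I1 outputs flow p/I1)
#0 →J1  (J1: bond 1 brought flow, rest push out)
#2 →J1  (J1 flow already set via bond 1)
#3 →J2  (closing 0-jn rule on J2)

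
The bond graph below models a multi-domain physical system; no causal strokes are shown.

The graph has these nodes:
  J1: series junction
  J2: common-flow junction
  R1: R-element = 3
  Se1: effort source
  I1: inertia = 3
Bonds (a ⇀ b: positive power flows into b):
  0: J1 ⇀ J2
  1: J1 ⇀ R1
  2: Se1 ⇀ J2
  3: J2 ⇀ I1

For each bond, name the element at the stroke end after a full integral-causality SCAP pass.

β2 |J2  (source Se1 imposes e)
β3 |I1  (I1 outputs flow p/I1)
β0 |J2  (common-f at J2 fixed by 3)
β1 |J1  (common-f at J1 fixed by 0)

bond 0 →J2
bond 1 →J1
bond 2 →J2
bond 3 →I1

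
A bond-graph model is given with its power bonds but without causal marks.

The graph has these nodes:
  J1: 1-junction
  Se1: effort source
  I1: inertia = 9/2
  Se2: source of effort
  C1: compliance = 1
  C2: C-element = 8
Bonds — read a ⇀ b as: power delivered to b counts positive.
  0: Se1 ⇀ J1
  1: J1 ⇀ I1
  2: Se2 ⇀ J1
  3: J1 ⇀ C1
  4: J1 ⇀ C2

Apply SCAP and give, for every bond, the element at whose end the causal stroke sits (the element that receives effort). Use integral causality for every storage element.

bond 0 stroke at J1
bond 1 stroke at I1
bond 2 stroke at J1
bond 3 stroke at J1
bond 4 stroke at J1

b0 →J1  (source Se1 imposes e)
b2 →J1  (Se2 (Se) sets effort on bond)
b1 →I1  (I1 integral (f out))
b3 →J1  (common-f at J1 fixed by 1)
b4 →J1  (J1 flow already set via bond 1)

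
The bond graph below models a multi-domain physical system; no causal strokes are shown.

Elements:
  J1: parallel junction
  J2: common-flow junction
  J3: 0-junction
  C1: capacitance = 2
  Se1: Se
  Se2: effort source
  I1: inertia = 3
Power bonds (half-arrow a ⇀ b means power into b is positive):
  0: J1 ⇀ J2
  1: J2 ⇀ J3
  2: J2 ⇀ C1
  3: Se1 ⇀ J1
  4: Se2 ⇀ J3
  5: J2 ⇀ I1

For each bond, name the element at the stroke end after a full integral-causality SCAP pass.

β3 stroke at J1  (source Se1 imposes e)
β4 stroke at J3  (Se2: effort source, stroke at far end)
β0 stroke at J2  (J1: bond 3 brought effort, rest push out)
β1 stroke at J2  (common-e at J3 fixed by 4)
β2 stroke at J2  (C1 integral (e out))
β5 stroke at I1  (J2 needs exactly one f-in)

bond 0 stroke→J2
bond 1 stroke→J2
bond 2 stroke→J2
bond 3 stroke→J1
bond 4 stroke→J3
bond 5 stroke→I1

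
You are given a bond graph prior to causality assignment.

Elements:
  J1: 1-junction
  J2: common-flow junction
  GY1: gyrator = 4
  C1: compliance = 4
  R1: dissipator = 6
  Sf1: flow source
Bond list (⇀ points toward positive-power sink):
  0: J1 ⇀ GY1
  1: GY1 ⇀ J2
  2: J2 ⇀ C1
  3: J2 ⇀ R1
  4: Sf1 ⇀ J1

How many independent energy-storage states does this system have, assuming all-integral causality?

#4 |Sf1  (source Sf1 imposes f)
#0 |J1  (common-f at J1 fixed by 4)
#1 |J2  (GY1 both-in/both-out from 0)
#2 |J2  (C1 outputs effort q/C1)
#3 |R1  (J2 needs exactly one f-in)

1  (C1 all integral)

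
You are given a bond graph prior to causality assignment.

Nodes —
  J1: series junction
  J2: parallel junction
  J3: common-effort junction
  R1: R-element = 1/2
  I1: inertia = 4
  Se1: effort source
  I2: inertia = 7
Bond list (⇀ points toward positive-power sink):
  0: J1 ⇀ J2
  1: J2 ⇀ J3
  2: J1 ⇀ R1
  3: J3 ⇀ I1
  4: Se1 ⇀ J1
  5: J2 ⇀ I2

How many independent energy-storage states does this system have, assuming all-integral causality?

β4 stroke→J1  (Se1: effort source, stroke at far end)
β3 stroke→I1  (I1 outputs flow p/I1)
β1 stroke→J3  (only one effort-in slot at J3)
β5 stroke→I2  (prefer integral on I2)
β0 stroke→J2  (J2 needs exactly one e-in)
β2 stroke→J1  (J1 flow already set via bond 0)

2  (I1, I2 all integral)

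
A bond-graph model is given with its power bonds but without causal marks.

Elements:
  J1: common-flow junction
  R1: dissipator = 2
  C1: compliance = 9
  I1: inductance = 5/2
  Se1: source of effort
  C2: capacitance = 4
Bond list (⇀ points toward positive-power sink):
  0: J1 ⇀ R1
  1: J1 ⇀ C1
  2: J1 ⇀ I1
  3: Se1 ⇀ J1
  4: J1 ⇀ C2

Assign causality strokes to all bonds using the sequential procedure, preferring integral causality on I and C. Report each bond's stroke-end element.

β3 |J1  (Se1: effort source, stroke at far end)
β1 |J1  (C1 outputs effort q/C1)
β2 |I1  (prefer integral on I1)
β0 |J1  (common-f at J1 fixed by 2)
β4 |J1  (1-jn J1 has f-setter on 2)

β0 stroke→J1
β1 stroke→J1
β2 stroke→I1
β3 stroke→J1
β4 stroke→J1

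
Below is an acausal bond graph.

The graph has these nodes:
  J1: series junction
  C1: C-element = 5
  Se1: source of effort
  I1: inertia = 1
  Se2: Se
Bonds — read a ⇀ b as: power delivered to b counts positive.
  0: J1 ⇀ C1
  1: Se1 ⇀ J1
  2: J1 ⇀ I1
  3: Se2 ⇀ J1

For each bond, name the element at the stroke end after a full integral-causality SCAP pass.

#0 stroke→J1
#1 stroke→J1
#2 stroke→I1
#3 stroke→J1

#1 stroke at J1  (source Se1 imposes e)
#3 stroke at J1  (source Se2 imposes e)
#0 stroke at J1  (C1 integral (e out))
#2 stroke at I1  (J1 needs exactly one f-in)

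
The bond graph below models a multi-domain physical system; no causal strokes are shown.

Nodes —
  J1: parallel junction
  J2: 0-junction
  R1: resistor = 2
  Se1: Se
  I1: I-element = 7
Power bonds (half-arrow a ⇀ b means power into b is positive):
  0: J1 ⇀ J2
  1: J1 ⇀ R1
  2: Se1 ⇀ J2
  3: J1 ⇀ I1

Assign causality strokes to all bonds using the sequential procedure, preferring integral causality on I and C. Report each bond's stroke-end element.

bond 2 stroke at J2  (Se1: effort source, stroke at far end)
bond 0 stroke at J1  (common-e at J2 fixed by 2)
bond 1 stroke at R1  (common-e at J1 fixed by 0)
bond 3 stroke at I1  (J1 effort already set via bond 0)

#0 →J1
#1 →R1
#2 →J2
#3 →I1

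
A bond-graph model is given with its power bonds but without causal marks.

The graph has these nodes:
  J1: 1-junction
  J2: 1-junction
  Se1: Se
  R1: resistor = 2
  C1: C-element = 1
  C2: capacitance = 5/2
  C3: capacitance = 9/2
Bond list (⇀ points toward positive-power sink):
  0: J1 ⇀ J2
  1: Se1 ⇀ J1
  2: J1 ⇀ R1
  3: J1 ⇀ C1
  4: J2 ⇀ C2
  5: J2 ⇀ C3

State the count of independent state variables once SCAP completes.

β1 →J1  (source Se1 imposes e)
β3 →J1  (C1: C, integral causality)
β4 →J2  (C2 integral (e out))
β5 →J2  (C3 outputs effort q/C3)
β0 →J1  (J2: last free bond brings flow in)
β2 →R1  (closing 1-jn rule on J1)

3  (C1, C2, C3 all integral)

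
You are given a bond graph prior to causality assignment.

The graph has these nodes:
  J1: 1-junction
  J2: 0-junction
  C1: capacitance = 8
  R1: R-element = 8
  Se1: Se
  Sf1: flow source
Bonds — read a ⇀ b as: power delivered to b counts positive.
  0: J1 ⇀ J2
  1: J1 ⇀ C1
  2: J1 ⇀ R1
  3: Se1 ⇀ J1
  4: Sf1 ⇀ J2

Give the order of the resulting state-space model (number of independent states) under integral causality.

bond 3 stroke at J1  (Se1 (Se) sets effort on bond)
bond 4 stroke at Sf1  (source Sf1 imposes f)
bond 0 stroke at J2  (closing 0-jn rule on J2)
bond 1 stroke at J1  (common-f at J1 fixed by 0)
bond 2 stroke at J1  (1-jn J1 has f-setter on 0)

1  (C1 all integral)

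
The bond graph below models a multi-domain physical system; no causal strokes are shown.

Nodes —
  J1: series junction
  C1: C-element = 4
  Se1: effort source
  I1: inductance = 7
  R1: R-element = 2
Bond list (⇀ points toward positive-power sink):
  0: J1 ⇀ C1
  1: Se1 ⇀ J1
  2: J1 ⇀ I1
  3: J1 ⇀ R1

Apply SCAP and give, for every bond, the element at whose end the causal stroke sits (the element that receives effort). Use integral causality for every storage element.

β0 stroke at J1
β1 stroke at J1
β2 stroke at I1
β3 stroke at J1

bond 1 |J1  (Se1: effort source, stroke at far end)
bond 0 |J1  (C1 outputs effort q/C1)
bond 2 |I1  (prefer integral on I1)
bond 3 |J1  (J1: bond 2 brought flow, rest push out)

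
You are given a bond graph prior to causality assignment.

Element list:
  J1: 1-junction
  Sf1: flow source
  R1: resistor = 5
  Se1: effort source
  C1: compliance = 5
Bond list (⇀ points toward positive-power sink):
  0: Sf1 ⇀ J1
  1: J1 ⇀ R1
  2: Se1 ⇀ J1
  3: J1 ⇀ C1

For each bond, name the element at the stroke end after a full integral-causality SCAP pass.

#0 |Sf1  (Sf1: flow source, stroke at near end)
#2 |J1  (Se1 fixes effort; stroke away)
#1 |J1  (1-jn J1 has f-setter on 0)
#3 |J1  (1-jn J1 has f-setter on 0)

β0 |Sf1
β1 |J1
β2 |J1
β3 |J1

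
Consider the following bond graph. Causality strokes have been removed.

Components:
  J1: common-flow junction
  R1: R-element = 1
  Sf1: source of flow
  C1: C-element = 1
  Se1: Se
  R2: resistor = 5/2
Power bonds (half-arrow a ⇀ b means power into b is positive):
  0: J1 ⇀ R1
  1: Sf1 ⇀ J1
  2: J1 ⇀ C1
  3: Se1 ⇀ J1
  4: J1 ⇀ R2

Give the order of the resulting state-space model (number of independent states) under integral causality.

1  (C1 all integral)

β1 →Sf1  (Sf1: flow source, stroke at near end)
β3 →J1  (source Se1 imposes e)
β0 →J1  (1-jn J1 has f-setter on 1)
β2 →J1  (1-jn J1 has f-setter on 1)
β4 →J1  (common-f at J1 fixed by 1)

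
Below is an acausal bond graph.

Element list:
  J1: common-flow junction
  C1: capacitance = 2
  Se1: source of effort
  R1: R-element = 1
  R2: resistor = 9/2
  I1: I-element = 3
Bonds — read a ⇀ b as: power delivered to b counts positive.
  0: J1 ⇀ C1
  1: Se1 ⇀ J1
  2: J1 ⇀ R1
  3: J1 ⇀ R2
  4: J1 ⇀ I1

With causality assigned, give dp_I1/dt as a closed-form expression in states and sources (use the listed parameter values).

β1 stroke→J1  (source Se1 imposes e)
β0 stroke→J1  (C1 integral (e out))
β4 stroke→I1  (I1 integral (f out))
β2 stroke→J1  (J1 flow already set via bond 4)
β3 stroke→J1  (J1 flow already set via bond 4)

dp_I1/dt = E_Se1 - 11*p_I1/6 - q_C1/2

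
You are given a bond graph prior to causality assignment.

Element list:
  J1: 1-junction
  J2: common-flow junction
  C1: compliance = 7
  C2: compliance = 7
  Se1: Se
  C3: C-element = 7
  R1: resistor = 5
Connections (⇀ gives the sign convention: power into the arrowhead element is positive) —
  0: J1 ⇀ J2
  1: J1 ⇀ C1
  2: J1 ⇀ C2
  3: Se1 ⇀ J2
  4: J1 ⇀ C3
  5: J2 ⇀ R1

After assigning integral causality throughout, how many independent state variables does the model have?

3  (C1, C2, C3 all integral)

#3 stroke at J2  (Se1: effort source, stroke at far end)
#1 stroke at J1  (C1 outputs effort q/C1)
#2 stroke at J1  (prefer integral on C2)
#4 stroke at J1  (C3: C, integral causality)
#0 stroke at J2  (J1: last free bond brings flow in)
#5 stroke at R1  (J2: last free bond brings flow in)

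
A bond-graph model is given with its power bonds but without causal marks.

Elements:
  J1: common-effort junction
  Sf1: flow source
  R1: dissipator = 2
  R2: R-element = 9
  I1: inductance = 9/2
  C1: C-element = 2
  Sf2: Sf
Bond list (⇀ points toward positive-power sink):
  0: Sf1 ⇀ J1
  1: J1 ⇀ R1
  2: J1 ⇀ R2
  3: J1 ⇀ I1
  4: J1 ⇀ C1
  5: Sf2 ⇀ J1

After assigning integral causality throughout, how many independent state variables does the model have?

2  (C1, I1 all integral)

bond 0 stroke at Sf1  (Sf1 fixes flow; stroke at Sf1)
bond 5 stroke at Sf2  (source Sf2 imposes f)
bond 3 stroke at I1  (I1: I, integral causality)
bond 4 stroke at J1  (C1: C, integral causality)
bond 1 stroke at R1  (0-jn J1 has e-setter on 4)
bond 2 stroke at R2  (common-e at J1 fixed by 4)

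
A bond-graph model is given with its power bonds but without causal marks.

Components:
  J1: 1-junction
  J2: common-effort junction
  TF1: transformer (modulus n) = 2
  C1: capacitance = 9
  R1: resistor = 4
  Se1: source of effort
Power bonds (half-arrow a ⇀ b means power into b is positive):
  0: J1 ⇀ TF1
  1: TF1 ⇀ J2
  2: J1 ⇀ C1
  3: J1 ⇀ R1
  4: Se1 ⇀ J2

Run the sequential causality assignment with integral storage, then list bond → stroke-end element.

β4 stroke→J2  (Se1 (Se) sets effort on bond)
β1 stroke→TF1  (J2: bond 4 brought effort, rest push out)
β0 stroke→J1  (TF1: transformer flips bond 1)
β2 stroke→J1  (C1 outputs effort q/C1)
β3 stroke→R1  (only one flow-in slot at J1)

bond 0 →J1
bond 1 →TF1
bond 2 →J1
bond 3 →R1
bond 4 →J2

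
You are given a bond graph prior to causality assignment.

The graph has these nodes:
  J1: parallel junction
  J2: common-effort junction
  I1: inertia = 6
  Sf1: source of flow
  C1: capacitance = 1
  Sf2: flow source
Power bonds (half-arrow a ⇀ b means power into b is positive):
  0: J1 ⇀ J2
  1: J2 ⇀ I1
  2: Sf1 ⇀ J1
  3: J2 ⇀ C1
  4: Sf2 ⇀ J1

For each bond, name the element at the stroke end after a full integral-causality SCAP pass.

#2 stroke at Sf1  (source Sf1 imposes f)
#4 stroke at Sf2  (Sf2 (Sf) sets flow on bond)
#0 stroke at J1  (only one effort-in slot at J1)
#1 stroke at I1  (prefer integral on I1)
#3 stroke at J2  (J2 needs exactly one e-in)

β0 →J1
β1 →I1
β2 →Sf1
β3 →J2
β4 →Sf2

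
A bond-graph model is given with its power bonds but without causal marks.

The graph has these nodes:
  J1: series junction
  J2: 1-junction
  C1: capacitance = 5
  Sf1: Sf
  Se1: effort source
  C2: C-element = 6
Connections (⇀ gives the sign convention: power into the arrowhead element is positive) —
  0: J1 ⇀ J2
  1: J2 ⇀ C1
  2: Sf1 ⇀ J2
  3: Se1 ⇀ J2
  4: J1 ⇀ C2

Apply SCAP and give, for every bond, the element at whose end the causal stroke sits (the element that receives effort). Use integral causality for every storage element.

#0 stroke at J2
#1 stroke at J2
#2 stroke at Sf1
#3 stroke at J2
#4 stroke at J1

b2 stroke at Sf1  (Sf1 fixes flow; stroke at Sf1)
b3 stroke at J2  (Se1 fixes effort; stroke away)
b0 stroke at J2  (1-jn J2 has f-setter on 2)
b1 stroke at J2  (J2 flow already set via bond 2)
b4 stroke at J1  (J1: bond 0 brought flow, rest push out)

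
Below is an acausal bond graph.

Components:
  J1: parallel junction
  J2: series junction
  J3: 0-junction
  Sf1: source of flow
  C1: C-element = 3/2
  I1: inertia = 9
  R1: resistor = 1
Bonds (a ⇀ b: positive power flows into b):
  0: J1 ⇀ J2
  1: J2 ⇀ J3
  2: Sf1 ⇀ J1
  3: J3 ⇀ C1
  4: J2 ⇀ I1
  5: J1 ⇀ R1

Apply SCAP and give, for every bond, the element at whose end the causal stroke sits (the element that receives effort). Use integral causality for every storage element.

β2 stroke at Sf1  (Sf1 fixes flow; stroke at Sf1)
β3 stroke at J3  (prefer integral on C1)
β1 stroke at J2  (0-jn J3 has e-setter on 3)
β4 stroke at I1  (prefer integral on I1)
β0 stroke at J2  (1-jn J2 has f-setter on 4)
β5 stroke at J1  (only one effort-in slot at J1)

#0 stroke at J2
#1 stroke at J2
#2 stroke at Sf1
#3 stroke at J3
#4 stroke at I1
#5 stroke at J1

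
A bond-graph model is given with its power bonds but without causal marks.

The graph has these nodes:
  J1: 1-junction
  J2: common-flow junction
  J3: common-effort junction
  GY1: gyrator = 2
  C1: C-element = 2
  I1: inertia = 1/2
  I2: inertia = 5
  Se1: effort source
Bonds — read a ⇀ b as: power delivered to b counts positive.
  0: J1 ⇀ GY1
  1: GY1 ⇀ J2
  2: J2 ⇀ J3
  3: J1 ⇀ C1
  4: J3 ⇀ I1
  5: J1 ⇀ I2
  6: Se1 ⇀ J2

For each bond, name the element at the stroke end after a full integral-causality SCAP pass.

#6 →J2  (Se1: effort source, stroke at far end)
#3 →J1  (C1: C, integral causality)
#4 →I1  (I1: I, integral causality)
#2 →J3  (closing 0-jn rule on J3)
#1 →J2  (J2: bond 2 brought flow, rest push out)
#0 →J1  (through GY1, causality inverts; strokes same side of GY1)
#5 →I2  (only one flow-in slot at J1)

b0 →J1
b1 →J2
b2 →J3
b3 →J1
b4 →I1
b5 →I2
b6 →J2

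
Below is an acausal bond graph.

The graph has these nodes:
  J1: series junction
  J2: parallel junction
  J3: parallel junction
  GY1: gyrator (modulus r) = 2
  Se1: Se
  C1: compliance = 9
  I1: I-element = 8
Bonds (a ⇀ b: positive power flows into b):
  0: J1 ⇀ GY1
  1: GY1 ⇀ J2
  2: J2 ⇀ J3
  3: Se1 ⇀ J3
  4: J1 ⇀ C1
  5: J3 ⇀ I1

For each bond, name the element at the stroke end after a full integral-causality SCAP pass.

b0 stroke at GY1
b1 stroke at GY1
b2 stroke at J2
b3 stroke at J3
b4 stroke at J1
b5 stroke at I1

bond 3 →J3  (Se1 fixes effort; stroke away)
bond 2 →J2  (J3 effort already set via bond 3)
bond 5 →I1  (J3 effort already set via bond 3)
bond 1 →GY1  (common-e at J2 fixed by 2)
bond 0 →GY1  (GY GY1: same side as bond 1)
bond 4 →J1  (common-f at J1 fixed by 0)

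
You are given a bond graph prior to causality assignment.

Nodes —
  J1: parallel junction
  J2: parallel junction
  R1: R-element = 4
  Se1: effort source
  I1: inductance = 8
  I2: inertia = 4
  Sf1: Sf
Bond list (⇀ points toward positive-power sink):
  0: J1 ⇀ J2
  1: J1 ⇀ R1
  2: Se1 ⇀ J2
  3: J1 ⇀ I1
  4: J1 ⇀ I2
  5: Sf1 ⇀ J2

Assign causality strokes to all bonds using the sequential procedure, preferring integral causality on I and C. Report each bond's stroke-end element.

#0 →J1
#1 →R1
#2 →J2
#3 →I1
#4 →I2
#5 →Sf1

b2 stroke→J2  (Se1 (Se) sets effort on bond)
b5 stroke→Sf1  (Sf1: flow source, stroke at near end)
b0 stroke→J1  (common-e at J2 fixed by 2)
b1 stroke→R1  (J1 effort already set via bond 0)
b3 stroke→I1  (J1 effort already set via bond 0)
b4 stroke→I2  (J1: bond 0 brought effort, rest push out)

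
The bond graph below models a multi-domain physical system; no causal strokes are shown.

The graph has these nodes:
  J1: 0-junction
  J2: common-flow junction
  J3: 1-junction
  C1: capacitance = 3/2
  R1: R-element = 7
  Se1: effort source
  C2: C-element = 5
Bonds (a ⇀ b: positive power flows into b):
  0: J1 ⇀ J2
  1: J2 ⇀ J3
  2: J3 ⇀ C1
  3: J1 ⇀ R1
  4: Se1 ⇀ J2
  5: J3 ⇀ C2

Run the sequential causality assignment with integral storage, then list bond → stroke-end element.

#0 →J1
#1 →J2
#2 →J3
#3 →R1
#4 →J2
#5 →J3

bond 4 |J2  (Se1 (Se) sets effort on bond)
bond 2 |J3  (C1 outputs effort q/C1)
bond 5 |J3  (C2 integral (e out))
bond 1 |J2  (closing 1-jn rule on J3)
bond 0 |J1  (J2 needs exactly one f-in)
bond 3 |R1  (J1 effort already set via bond 0)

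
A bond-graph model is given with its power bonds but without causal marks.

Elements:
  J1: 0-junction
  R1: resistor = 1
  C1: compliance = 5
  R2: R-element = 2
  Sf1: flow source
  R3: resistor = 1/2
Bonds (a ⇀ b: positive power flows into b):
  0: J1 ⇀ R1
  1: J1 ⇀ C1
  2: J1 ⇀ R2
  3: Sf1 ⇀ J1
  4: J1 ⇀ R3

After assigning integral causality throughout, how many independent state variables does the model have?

1  (C1 all integral)

b3 stroke at Sf1  (source Sf1 imposes f)
b1 stroke at J1  (C1: C, integral causality)
b0 stroke at R1  (common-e at J1 fixed by 1)
b2 stroke at R2  (0-jn J1 has e-setter on 1)
b4 stroke at R3  (0-jn J1 has e-setter on 1)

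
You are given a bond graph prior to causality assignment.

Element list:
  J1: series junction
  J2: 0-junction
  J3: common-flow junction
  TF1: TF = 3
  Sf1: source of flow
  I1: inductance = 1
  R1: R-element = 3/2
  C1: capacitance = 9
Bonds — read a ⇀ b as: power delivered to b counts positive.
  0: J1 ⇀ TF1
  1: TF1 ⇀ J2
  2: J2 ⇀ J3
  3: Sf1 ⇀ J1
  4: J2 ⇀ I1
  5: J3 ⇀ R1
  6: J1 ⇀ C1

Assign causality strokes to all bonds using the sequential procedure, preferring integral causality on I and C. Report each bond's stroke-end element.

β3 stroke at Sf1  (source Sf1 imposes f)
β0 stroke at J1  (common-f at J1 fixed by 3)
β6 stroke at J1  (1-jn J1 has f-setter on 3)
β1 stroke at TF1  (TF TF1: opposite of bond 0)
β4 stroke at I1  (I1: I, integral causality)
β2 stroke at J2  (J2 needs exactly one e-in)
β5 stroke at J3  (J3 flow already set via bond 2)

b0 |J1
b1 |TF1
b2 |J2
b3 |Sf1
b4 |I1
b5 |J3
b6 |J1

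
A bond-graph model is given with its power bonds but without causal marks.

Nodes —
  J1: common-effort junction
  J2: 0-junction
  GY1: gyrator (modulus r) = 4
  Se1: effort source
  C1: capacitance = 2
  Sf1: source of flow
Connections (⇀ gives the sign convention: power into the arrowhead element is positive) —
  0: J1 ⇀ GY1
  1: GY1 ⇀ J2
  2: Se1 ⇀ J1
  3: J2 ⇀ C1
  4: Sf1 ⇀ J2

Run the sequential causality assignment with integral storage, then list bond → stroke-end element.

bond 0 stroke→GY1
bond 1 stroke→GY1
bond 2 stroke→J1
bond 3 stroke→J2
bond 4 stroke→Sf1

b2 |J1  (Se1 (Se) sets effort on bond)
b4 |Sf1  (Sf1 (Sf) sets flow on bond)
b0 |GY1  (J1 effort already set via bond 2)
b1 |GY1  (GY1 both-in/both-out from 0)
b3 |J2  (J2 needs exactly one e-in)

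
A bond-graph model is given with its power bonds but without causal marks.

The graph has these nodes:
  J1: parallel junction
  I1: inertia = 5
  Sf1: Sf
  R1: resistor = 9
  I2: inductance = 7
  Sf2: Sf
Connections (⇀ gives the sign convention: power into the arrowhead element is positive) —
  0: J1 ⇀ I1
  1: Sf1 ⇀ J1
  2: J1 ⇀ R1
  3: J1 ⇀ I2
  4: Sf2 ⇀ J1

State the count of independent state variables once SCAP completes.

2  (I1, I2 all integral)

b1 |Sf1  (Sf1 fixes flow; stroke at Sf1)
b4 |Sf2  (Sf2 (Sf) sets flow on bond)
b0 |I1  (prefer integral on I1)
b3 |I2  (I2 outputs flow p/I2)
b2 |J1  (J1: last free bond brings effort in)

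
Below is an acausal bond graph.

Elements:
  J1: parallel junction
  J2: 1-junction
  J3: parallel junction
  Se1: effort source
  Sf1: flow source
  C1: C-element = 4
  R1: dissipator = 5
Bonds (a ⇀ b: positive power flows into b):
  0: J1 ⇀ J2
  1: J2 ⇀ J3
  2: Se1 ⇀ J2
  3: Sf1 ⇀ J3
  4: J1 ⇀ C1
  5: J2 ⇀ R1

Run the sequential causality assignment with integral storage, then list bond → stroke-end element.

bond 0 stroke→J2
bond 1 stroke→J3
bond 2 stroke→J2
bond 3 stroke→Sf1
bond 4 stroke→J1
bond 5 stroke→J2

bond 2 →J2  (Se1: effort source, stroke at far end)
bond 3 →Sf1  (source Sf1 imposes f)
bond 1 →J3  (J3 needs exactly one e-in)
bond 0 →J2  (J2: bond 1 brought flow, rest push out)
bond 5 →J2  (J2: bond 1 brought flow, rest push out)
bond 4 →J1  (J1: last free bond brings effort in)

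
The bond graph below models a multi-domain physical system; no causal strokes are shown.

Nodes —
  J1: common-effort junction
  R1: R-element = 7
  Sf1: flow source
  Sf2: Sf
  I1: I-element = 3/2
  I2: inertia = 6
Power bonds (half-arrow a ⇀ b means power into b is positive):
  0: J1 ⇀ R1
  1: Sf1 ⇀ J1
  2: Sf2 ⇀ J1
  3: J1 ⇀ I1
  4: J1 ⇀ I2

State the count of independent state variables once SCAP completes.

2  (I1, I2 all integral)

bond 1 →Sf1  (source Sf1 imposes f)
bond 2 →Sf2  (Sf2: flow source, stroke at near end)
bond 3 →I1  (prefer integral on I1)
bond 4 →I2  (I2 outputs flow p/I2)
bond 0 →J1  (J1 needs exactly one e-in)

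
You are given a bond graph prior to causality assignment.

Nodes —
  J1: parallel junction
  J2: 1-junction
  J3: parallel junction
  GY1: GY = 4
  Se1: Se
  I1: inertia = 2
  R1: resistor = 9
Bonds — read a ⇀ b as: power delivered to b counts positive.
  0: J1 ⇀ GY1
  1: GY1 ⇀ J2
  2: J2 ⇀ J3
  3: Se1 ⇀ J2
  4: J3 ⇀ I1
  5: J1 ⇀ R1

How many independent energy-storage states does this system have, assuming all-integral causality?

b3 stroke→J2  (Se1 fixes effort; stroke away)
b4 stroke→I1  (prefer integral on I1)
b2 stroke→J3  (closing 0-jn rule on J3)
b1 stroke→J2  (J2: bond 2 brought flow, rest push out)
b0 stroke→J1  (GY GY1: same side as bond 1)
b5 stroke→R1  (0-jn J1 has e-setter on 0)

1  (I1 all integral)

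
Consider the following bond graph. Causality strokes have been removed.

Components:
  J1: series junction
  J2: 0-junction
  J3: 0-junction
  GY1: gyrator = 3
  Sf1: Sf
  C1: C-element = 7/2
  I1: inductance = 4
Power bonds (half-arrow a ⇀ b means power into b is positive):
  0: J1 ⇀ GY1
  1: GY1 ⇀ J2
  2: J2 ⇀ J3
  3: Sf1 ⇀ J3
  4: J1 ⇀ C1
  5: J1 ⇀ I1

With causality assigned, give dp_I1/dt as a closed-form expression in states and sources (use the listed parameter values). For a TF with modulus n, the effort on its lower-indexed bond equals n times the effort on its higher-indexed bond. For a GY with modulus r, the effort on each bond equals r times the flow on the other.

#3 stroke→Sf1  (Sf1 fixes flow; stroke at Sf1)
#2 stroke→J3  (J3: last free bond brings effort in)
#1 stroke→J2  (only one effort-in slot at J2)
#0 stroke→J1  (GY1 both-in/both-out from 1)
#4 stroke→J1  (C1: C, integral causality)
#5 stroke→I1  (J1 needs exactly one f-in)

dp_I1/dt = 3*F_Sf1 - 2*q_C1/7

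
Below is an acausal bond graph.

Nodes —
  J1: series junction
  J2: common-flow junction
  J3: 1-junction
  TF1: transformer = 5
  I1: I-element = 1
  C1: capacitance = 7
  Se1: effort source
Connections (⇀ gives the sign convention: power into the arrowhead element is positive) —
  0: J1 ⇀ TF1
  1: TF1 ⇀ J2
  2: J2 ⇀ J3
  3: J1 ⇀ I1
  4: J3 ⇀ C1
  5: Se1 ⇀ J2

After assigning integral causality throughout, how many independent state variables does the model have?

b5 |J2  (Se1: effort source, stroke at far end)
b3 |I1  (I1: I, integral causality)
b0 |J1  (1-jn J1 has f-setter on 3)
b1 |TF1  (TF1: transformer flips bond 0)
b2 |J2  (J2 flow already set via bond 1)
b4 |J3  (J3: bond 2 brought flow, rest push out)

2  (C1, I1 all integral)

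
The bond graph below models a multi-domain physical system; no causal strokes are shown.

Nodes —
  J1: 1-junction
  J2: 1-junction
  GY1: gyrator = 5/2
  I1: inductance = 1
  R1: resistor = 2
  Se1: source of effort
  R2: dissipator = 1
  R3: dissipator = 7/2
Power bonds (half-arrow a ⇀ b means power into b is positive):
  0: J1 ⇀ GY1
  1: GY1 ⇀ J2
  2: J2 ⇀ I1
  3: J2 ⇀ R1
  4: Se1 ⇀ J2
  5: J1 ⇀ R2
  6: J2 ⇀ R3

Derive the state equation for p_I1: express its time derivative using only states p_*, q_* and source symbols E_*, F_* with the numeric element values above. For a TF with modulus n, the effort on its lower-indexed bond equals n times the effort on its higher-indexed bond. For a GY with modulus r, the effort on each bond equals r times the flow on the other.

dp_I1/dt = E_Se1 - 47*p_I1/4

bond 4 |J2  (source Se1 imposes e)
bond 2 |I1  (prefer integral on I1)
bond 1 |J2  (common-f at J2 fixed by 2)
bond 3 |J2  (1-jn J2 has f-setter on 2)
bond 6 |J2  (1-jn J2 has f-setter on 2)
bond 0 |J1  (GY1: gyrator matches bond 1)
bond 5 |R2  (J1 needs exactly one f-in)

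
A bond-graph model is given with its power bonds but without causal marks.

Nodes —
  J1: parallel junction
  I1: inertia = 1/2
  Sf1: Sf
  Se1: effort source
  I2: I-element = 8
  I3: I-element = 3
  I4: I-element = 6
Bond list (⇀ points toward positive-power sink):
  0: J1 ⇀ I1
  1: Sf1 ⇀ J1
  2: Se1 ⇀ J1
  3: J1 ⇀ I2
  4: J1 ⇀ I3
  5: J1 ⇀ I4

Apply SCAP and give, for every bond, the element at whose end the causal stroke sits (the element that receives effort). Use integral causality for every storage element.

β0 →I1
β1 →Sf1
β2 →J1
β3 →I2
β4 →I3
β5 →I4

b1 stroke→Sf1  (source Sf1 imposes f)
b2 stroke→J1  (Se1: effort source, stroke at far end)
b0 stroke→I1  (J1 effort already set via bond 2)
b3 stroke→I2  (J1: bond 2 brought effort, rest push out)
b4 stroke→I3  (0-jn J1 has e-setter on 2)
b5 stroke→I4  (J1 effort already set via bond 2)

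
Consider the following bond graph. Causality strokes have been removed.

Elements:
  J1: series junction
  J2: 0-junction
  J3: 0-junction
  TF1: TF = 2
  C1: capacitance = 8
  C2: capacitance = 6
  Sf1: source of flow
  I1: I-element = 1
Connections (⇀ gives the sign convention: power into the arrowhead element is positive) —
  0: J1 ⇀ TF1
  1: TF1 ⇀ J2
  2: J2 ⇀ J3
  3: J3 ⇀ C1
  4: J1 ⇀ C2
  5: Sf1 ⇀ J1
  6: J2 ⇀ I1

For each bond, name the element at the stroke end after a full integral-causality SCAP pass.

bond 0 |J1
bond 1 |TF1
bond 2 |J2
bond 3 |J3
bond 4 |J1
bond 5 |Sf1
bond 6 |I1

b5 →Sf1  (source Sf1 imposes f)
b0 →J1  (J1: bond 5 brought flow, rest push out)
b4 →J1  (J1: bond 5 brought flow, rest push out)
b1 →TF1  (through TF1, causality passes straight; one stroke at TF1)
b3 →J3  (C1 integral (e out))
b2 →J2  (0-jn J3 has e-setter on 3)
b6 →I1  (J2: bond 2 brought effort, rest push out)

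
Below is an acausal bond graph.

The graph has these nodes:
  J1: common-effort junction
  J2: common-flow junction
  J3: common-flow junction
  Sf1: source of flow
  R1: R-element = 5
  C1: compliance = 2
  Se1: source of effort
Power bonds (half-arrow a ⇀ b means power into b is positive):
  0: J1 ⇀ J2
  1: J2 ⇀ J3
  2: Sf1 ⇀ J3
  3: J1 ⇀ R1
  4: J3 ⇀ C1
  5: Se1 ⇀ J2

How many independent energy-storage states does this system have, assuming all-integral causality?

1  (C1 all integral)

b2 stroke at Sf1  (source Sf1 imposes f)
b5 stroke at J2  (Se1: effort source, stroke at far end)
b1 stroke at J3  (J3: bond 2 brought flow, rest push out)
b4 stroke at J3  (J3 flow already set via bond 2)
b0 stroke at J2  (1-jn J2 has f-setter on 1)
b3 stroke at J1  (only one effort-in slot at J1)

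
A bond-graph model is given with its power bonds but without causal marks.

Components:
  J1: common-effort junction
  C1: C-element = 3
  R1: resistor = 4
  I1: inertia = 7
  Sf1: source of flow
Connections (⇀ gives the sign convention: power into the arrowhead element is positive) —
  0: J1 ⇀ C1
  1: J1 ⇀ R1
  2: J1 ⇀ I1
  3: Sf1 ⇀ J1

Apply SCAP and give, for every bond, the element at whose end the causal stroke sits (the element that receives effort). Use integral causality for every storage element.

bond 0 stroke at J1
bond 1 stroke at R1
bond 2 stroke at I1
bond 3 stroke at Sf1

β3 stroke at Sf1  (Sf1 (Sf) sets flow on bond)
β0 stroke at J1  (C1 outputs effort q/C1)
β1 stroke at R1  (0-jn J1 has e-setter on 0)
β2 stroke at I1  (0-jn J1 has e-setter on 0)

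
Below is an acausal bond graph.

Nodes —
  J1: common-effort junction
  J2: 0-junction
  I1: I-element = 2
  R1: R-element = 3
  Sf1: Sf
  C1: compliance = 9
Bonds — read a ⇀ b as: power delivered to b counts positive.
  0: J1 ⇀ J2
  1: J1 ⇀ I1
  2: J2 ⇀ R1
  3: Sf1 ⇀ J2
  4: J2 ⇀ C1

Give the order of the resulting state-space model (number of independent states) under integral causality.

2  (C1, I1 all integral)

bond 3 →Sf1  (Sf1: flow source, stroke at near end)
bond 1 →I1  (I1 integral (f out))
bond 0 →J1  (J1: last free bond brings effort in)
bond 4 →J2  (C1 outputs effort q/C1)
bond 2 →R1  (common-e at J2 fixed by 4)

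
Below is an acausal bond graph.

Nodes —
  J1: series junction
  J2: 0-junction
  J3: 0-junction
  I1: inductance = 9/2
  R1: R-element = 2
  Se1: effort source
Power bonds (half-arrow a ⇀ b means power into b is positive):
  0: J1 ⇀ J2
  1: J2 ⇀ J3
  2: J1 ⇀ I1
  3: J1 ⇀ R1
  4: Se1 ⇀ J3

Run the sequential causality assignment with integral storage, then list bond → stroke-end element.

bond 0 →J1
bond 1 →J2
bond 2 →I1
bond 3 →J1
bond 4 →J3

bond 4 |J3  (Se1 (Se) sets effort on bond)
bond 1 |J2  (J3: bond 4 brought effort, rest push out)
bond 0 |J1  (common-e at J2 fixed by 1)
bond 2 |I1  (I1: I, integral causality)
bond 3 |J1  (J1 flow already set via bond 2)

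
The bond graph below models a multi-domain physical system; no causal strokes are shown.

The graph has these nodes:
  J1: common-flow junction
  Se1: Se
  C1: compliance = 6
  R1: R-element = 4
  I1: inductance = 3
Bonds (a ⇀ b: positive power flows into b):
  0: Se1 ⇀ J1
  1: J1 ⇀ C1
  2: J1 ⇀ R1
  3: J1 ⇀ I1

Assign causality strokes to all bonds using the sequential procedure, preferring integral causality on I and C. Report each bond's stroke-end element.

bond 0 |J1  (source Se1 imposes e)
bond 1 |J1  (C1 outputs effort q/C1)
bond 3 |I1  (I1 integral (f out))
bond 2 |J1  (J1 flow already set via bond 3)

#0 →J1
#1 →J1
#2 →J1
#3 →I1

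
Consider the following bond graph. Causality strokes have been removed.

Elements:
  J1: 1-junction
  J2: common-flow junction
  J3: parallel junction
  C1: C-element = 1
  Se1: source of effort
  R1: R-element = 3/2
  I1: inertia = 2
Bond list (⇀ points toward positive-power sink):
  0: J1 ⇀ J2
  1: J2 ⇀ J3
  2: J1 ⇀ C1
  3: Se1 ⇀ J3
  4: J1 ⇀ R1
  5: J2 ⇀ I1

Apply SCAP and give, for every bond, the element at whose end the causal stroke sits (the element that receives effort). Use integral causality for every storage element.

β0 →J2
β1 →J2
β2 →J1
β3 →J3
β4 →J1
β5 →I1

β3 stroke→J3  (source Se1 imposes e)
β1 stroke→J2  (0-jn J3 has e-setter on 3)
β2 stroke→J1  (C1 integral (e out))
β5 stroke→I1  (I1 integral (f out))
β0 stroke→J2  (J2: bond 5 brought flow, rest push out)
β4 stroke→J1  (1-jn J1 has f-setter on 0)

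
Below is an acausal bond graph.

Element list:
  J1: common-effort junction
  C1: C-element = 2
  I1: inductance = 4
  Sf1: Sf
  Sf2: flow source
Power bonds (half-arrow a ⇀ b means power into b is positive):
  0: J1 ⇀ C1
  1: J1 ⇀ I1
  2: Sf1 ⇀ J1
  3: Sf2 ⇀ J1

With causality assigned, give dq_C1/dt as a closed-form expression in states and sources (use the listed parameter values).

b2 stroke at Sf1  (Sf1 (Sf) sets flow on bond)
b3 stroke at Sf2  (Sf2 (Sf) sets flow on bond)
b0 stroke at J1  (C1: C, integral causality)
b1 stroke at I1  (J1 effort already set via bond 0)

dq_C1/dt = F_Sf1 + F_Sf2 - p_I1/4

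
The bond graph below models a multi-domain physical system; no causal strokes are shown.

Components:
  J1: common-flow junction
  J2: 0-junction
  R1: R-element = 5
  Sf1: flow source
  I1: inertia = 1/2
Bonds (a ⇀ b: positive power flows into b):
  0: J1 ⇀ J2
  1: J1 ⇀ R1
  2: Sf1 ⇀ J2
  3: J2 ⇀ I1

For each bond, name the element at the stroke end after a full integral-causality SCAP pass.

b2 stroke→Sf1  (Sf1 (Sf) sets flow on bond)
b3 stroke→I1  (I1 outputs flow p/I1)
b0 stroke→J2  (J2: last free bond brings effort in)
b1 stroke→J1  (common-f at J1 fixed by 0)

#0 stroke at J2
#1 stroke at J1
#2 stroke at Sf1
#3 stroke at I1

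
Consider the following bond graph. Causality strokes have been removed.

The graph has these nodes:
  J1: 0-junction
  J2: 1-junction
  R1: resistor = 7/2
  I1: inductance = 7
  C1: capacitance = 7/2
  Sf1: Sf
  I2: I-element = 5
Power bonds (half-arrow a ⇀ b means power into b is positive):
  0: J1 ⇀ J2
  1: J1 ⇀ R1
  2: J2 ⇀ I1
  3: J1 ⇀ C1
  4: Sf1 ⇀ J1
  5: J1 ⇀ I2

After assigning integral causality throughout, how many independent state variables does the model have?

3  (C1, I1, I2 all integral)

b4 →Sf1  (source Sf1 imposes f)
b2 →I1  (prefer integral on I1)
b0 →J2  (J2 flow already set via bond 2)
b3 →J1  (C1 outputs effort q/C1)
b1 →R1  (0-jn J1 has e-setter on 3)
b5 →I2  (common-e at J1 fixed by 3)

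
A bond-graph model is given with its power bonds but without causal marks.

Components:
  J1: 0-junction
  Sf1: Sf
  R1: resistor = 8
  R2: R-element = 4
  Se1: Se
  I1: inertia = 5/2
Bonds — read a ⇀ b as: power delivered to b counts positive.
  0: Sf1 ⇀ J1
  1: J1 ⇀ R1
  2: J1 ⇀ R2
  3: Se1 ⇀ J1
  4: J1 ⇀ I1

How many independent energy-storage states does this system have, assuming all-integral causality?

1  (I1 all integral)

b0 stroke at Sf1  (Sf1: flow source, stroke at near end)
b3 stroke at J1  (Se1 fixes effort; stroke away)
b1 stroke at R1  (0-jn J1 has e-setter on 3)
b2 stroke at R2  (J1: bond 3 brought effort, rest push out)
b4 stroke at I1  (0-jn J1 has e-setter on 3)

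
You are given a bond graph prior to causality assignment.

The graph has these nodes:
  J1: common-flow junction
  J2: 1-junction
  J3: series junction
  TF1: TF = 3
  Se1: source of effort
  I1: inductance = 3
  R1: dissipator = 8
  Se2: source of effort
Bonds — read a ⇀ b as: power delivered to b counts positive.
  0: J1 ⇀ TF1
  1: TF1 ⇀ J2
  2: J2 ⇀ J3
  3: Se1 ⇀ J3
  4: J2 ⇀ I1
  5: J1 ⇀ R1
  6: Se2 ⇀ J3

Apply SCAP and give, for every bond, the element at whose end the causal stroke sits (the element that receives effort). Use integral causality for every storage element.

#0 stroke at TF1
#1 stroke at J2
#2 stroke at J2
#3 stroke at J3
#4 stroke at I1
#5 stroke at J1
#6 stroke at J3

#3 stroke→J3  (Se1 (Se) sets effort on bond)
#6 stroke→J3  (Se2 (Se) sets effort on bond)
#2 stroke→J2  (J3 needs exactly one f-in)
#4 stroke→I1  (prefer integral on I1)
#1 stroke→J2  (J2 flow already set via bond 4)
#0 stroke→TF1  (TF TF1: opposite of bond 1)
#5 stroke→J1  (1-jn J1 has f-setter on 0)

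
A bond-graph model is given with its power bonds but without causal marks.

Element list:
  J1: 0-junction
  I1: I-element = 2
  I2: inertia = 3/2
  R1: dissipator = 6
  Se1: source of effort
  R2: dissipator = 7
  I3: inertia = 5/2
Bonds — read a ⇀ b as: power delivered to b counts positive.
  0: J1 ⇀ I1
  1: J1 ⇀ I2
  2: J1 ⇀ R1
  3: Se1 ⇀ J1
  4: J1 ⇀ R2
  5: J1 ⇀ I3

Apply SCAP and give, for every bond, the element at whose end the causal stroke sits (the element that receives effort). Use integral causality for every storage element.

bond 3 →J1  (Se1: effort source, stroke at far end)
bond 0 →I1  (0-jn J1 has e-setter on 3)
bond 1 →I2  (common-e at J1 fixed by 3)
bond 2 →R1  (common-e at J1 fixed by 3)
bond 4 →R2  (J1 effort already set via bond 3)
bond 5 →I3  (J1 effort already set via bond 3)

β0 →I1
β1 →I2
β2 →R1
β3 →J1
β4 →R2
β5 →I3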